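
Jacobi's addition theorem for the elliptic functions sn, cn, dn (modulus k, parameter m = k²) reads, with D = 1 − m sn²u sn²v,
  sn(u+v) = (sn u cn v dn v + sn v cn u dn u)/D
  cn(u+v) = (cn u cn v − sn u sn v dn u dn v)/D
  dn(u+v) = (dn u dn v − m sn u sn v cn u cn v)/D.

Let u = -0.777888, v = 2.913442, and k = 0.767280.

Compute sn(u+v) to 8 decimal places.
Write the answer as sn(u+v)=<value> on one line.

sn u = -0.6723453531174288, cn u = 0.7402376146491071, dn u = 0.8566625787349566
sn v = 0.7769859048005734, cn v = -0.6295179931830656, dn v = 0.8028613855743752
m = k² = 0.5887185984
D = 1 − m·sn²u·sn²v = 0.839335897624119
sn(u+v) = (sn u·cn v·dn v + sn v·cn u·dn u)/D = 0.832526963350073/0.839335897624119 = 0.9918877123052644

sn(u+v)=0.99188771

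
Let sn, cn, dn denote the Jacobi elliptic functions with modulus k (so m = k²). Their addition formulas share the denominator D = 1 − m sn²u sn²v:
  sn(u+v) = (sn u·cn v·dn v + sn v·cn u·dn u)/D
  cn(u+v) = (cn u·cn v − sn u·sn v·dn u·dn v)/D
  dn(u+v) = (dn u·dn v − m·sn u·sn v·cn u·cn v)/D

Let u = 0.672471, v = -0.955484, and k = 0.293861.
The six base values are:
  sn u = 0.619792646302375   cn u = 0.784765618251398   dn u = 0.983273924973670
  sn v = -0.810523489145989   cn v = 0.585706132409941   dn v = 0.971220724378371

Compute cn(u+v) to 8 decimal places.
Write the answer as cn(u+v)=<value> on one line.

cn(u+v)=0.96030800

m = k² = 0.086354287321
D = 1 − m·sn²u·sn²v = 0.978207454912093
cn(u+v) = (cn u·cn v − sn u·sn v·dn u·dn v)/D = 0.939380441236003/0.978207454912093 = 0.9603079965490764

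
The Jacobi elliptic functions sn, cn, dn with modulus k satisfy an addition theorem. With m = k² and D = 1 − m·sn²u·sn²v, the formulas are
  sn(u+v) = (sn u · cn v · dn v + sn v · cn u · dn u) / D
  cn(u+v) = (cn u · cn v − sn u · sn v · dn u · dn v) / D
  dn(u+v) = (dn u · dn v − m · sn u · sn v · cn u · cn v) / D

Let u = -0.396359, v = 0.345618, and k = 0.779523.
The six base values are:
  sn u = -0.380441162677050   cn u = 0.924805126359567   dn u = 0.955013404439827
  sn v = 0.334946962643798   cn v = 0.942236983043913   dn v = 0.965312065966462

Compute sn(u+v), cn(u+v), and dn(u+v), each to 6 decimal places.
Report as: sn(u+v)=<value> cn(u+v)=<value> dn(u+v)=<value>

m = k² = 0.607656107529
D = 1 − m·sn²u·sn²v = 0.9901330039204467
sn(u+v) = (sn u·cn v·dn v + sn v·cn u·dn u)/D = -0.0502057074201656/0.9901330039204467 = -0.05070602355580042
cn(u+v) = (cn u·cn v − sn u·sn v·dn u·dn v)/D = 0.9888593188087819/0.9901330039204467 = 0.9987136222036619
dn(u+v) = (dn u·dn v − m·sn u·sn v·cn u·cn v)/D = 0.9893592368464471/0.9901330039204467 = 0.9992185220864915

sn(u+v)=-0.050706 cn(u+v)=0.998714 dn(u+v)=0.999219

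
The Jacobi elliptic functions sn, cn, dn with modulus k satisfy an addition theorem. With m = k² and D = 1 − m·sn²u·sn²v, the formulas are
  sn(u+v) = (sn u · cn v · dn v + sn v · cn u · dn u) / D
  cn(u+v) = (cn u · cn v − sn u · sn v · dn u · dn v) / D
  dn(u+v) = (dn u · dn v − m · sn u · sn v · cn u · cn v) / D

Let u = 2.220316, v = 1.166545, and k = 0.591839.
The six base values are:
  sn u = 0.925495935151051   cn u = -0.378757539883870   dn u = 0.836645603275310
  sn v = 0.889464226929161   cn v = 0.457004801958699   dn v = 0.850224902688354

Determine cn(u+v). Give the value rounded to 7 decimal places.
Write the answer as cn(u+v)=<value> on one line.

m = k² = 0.350273401921
D = 1 − m·sn²u·sn²v = 0.7626369227602132
cn(u+v) = (cn u·cn v − sn u·sn v·dn u·dn v)/D = -0.7586633903300443/0.7626369227602132 = -0.9947897455373816

cn(u+v)=-0.9947897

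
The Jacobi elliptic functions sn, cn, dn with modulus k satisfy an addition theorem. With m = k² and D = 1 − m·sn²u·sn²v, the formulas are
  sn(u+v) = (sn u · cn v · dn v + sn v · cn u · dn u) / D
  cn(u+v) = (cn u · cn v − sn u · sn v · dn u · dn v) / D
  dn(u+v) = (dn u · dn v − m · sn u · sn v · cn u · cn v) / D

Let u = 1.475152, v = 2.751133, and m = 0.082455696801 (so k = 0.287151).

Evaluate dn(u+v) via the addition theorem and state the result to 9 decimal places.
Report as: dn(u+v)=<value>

dn(u+v)=0.970175113

sn u = 0.9922985748701, cn u = 0.1238690369332403, dn u = 0.9585454946646024
sn v = 0.4413828271280037, cn v = -0.8973188953301334, dn v = 0.991935522143037
m = k² = 0.082455696801
D = 1 − m·sn²u·sn²v = 0.9841825574597523
dn(u+v) = (dn u·dn v − m·sn u·sn v·cn u·cn v)/D = 0.95482942438298/0.9841825574597523 = 0.97017511349466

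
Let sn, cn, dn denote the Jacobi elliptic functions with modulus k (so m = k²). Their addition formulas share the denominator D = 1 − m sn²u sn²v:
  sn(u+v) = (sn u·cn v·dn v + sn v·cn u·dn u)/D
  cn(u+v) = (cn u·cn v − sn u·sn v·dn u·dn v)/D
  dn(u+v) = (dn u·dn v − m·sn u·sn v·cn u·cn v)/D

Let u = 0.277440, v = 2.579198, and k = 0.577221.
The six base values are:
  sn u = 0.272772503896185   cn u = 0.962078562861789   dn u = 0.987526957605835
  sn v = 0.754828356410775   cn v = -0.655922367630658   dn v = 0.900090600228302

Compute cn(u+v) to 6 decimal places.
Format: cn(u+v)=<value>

cn(u+v)=-0.825726

m = k² = 0.333184082841
D = 1 − m·sn²u·sn²v = 0.9858752151949049
cn(u+v) = (cn u·cn v − sn u·sn v·dn u·dn v)/D = -0.8140627097905455/0.9858752151949049 = -0.8257259105855577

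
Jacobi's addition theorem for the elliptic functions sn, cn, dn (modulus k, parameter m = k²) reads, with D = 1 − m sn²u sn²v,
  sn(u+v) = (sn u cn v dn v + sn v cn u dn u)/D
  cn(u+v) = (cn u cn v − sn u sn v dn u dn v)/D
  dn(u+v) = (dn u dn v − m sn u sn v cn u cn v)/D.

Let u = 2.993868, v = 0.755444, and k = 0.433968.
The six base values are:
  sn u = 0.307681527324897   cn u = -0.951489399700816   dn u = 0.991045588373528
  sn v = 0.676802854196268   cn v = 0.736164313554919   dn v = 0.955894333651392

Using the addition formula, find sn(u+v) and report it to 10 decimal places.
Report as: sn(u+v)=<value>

m = k² = 0.188328225024
D = 1 − m·sn²u·sn²v = 0.9918333748513311
sn(u+v) = (sn u·cn v·dn v + sn v·cn u·dn u)/D = -0.4216903189272134/0.9918333748513311 = -0.4251624613765612

sn(u+v)=-0.4251624614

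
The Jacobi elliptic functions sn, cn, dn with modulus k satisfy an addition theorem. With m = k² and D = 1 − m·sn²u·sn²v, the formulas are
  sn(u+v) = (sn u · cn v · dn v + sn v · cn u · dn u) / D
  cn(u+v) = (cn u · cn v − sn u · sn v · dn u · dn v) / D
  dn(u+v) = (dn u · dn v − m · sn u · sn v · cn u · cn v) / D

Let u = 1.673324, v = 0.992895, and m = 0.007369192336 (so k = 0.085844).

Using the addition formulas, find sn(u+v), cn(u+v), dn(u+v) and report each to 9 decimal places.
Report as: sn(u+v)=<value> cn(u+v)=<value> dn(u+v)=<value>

sn u = 0.9950782448631162, cn u = -0.09909231352703433, dn u = 0.9963449040746677
sn v = 0.8370718204823625, cn v = 0.5470930152673707, dn v = 0.9974149017720108
m = k² = 0.007369192336
D = 1 − m·sn²u·sn²v = 0.9948871882979811
sn(u+v) = (sn u·cn v·dn v + sn v·cn u·dn u)/D = 0.4603488263726299/0.9948871882979811 = 0.4627145989890361
cn(u+v) = (cn u·cn v − sn u·sn v·dn u·dn v)/D = -0.8819747589907574/0.9948871882979811 = -0.886507303908104
dn(u+v) = (dn u·dn v − m·sn u·sn v·cn u·cn v)/D = 0.9941020221895444/0.9948871882979811 = 0.9992107988547125

sn(u+v)=0.462714599 cn(u+v)=-0.886507304 dn(u+v)=0.999210799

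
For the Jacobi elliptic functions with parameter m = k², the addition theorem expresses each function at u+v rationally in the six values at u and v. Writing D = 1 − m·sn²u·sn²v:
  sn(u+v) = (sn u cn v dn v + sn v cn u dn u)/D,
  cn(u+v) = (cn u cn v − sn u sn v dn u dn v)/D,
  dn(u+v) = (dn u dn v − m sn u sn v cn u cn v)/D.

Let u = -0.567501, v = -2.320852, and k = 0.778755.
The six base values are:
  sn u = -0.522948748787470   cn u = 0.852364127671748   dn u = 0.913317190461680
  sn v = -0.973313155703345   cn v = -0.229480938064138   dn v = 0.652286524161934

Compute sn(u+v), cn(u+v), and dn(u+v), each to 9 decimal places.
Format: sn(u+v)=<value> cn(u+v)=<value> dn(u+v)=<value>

sn(u+v)=-0.806073252 cn(u+v)=-0.591815775 dn(u+v)=0.778428261

m = k² = 0.606459350025
D = 1 − m·sn²u·sn²v = 0.8428822903533324
sn(u+v) = (sn u·cn v·dn v + sn v·cn u·dn u)/D = -0.6794248690276222/0.8428822903533324 = -0.8060732522245905
cn(u+v) = (cn u·cn v − sn u·sn v·dn u·dn v)/D = -0.4988310362618566/0.8428822903533324 = -0.5918157754302192
dn(u+v) = (dn u·dn v − m·sn u·sn v·cn u·cn v)/D = 0.6561233958437067/0.8428822903533324 = 0.7784282613989467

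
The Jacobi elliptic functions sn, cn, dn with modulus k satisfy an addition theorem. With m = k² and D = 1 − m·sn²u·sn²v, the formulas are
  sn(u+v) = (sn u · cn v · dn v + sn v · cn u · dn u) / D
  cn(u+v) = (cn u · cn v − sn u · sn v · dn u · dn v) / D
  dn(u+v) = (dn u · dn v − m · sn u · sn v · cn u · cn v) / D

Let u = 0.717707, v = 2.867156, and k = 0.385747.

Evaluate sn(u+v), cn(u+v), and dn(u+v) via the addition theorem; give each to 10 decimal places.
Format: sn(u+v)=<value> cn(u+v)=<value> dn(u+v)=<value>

sn(u+v)=-0.3095464140 cn(u+v)=-0.9508843345 dn(u+v)=0.9928454380

sn u = 0.6514218101185936, cn u = 0.7587157737267724, dn u = 0.9679133984127974
sn v = 0.3900329469106548, cn v = -0.9208009015656915, dn v = 0.9886170047580848
m = k² = 0.148800748009
D = 1 − m·sn²u·sn²v = 0.9903942275809723
sn(u+v) = (sn u·cn v·dn v + sn v·cn u·dn u)/D = -0.3065729815883493/0.9903942275809723 = -0.3095464139943047
cn(u+v) = (cn u·cn v − sn u·sn v·dn u·dn v)/D = -0.9417503559785579/0.9903942275809723 = -0.9508843344925115
dn(u+v) = (dn u·dn v − m·sn u·sn v·cn u·cn v)/D = 0.9833083906680785/0.9903942275809723 = 0.9928454379927063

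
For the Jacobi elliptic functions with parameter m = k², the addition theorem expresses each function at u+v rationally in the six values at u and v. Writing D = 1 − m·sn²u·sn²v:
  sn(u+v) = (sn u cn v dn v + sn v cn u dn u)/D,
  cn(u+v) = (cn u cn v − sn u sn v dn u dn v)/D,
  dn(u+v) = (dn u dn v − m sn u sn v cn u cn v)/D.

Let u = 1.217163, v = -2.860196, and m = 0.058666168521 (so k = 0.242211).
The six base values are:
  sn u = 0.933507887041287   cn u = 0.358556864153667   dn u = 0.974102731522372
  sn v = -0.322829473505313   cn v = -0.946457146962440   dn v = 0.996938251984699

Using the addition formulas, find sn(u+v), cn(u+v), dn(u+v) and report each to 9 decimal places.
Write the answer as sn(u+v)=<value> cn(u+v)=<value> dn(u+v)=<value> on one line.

m = k² = 0.058666168521
D = 1 − m·sn²u·sn²v = 0.9946719282540652
sn(u+v) = (sn u·cn v·dn v + sn v·cn u·dn u)/D = -0.9935751241878286/0.9946719282540652 = -0.9988973207797652
cn(u+v) = (cn u·cn v − sn u·sn v·dn u·dn v)/D = -0.04669815255233553/0.9946719282540652 = -0.04694829644413932
dn(u+v) = (dn u·dn v − m·sn u·sn v·cn u·cn v)/D = 0.965120458982931/0.9946719282540652 = 0.970290234969227

sn(u+v)=-0.998897321 cn(u+v)=-0.046948296 dn(u+v)=0.970290235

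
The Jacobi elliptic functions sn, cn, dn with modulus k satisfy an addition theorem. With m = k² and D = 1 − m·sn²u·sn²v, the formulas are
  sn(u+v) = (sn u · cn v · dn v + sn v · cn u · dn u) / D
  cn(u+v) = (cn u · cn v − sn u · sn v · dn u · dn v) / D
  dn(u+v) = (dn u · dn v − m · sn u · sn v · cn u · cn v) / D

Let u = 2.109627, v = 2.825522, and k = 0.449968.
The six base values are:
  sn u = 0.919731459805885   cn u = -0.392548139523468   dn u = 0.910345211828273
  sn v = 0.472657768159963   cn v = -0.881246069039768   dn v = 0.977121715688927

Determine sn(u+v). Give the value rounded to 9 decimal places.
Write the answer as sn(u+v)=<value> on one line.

m = k² = 0.202471201024
D = 1 − m·sn²u·sn²v = 0.96173700660022
sn(u+v) = (sn u·cn v·dn v + sn v·cn u·dn u)/D = -0.9608729563739315/0.96173700660022 = -0.9991015732779765

sn(u+v)=-0.999101573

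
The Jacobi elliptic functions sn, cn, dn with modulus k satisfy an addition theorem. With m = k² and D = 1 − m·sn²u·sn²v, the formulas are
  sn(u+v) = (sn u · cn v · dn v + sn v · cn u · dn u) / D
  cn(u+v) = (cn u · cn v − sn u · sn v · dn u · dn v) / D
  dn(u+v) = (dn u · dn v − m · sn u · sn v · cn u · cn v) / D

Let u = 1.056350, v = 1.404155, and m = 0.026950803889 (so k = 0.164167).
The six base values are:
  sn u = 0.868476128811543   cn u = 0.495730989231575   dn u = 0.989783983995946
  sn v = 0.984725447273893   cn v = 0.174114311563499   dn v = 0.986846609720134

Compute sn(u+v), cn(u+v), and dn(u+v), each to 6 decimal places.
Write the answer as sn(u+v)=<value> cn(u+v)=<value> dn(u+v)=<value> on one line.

m = k² = 0.026950803889
D = 1 − m·sn²u·sn²v = 0.9802885842699476
sn(u+v) = (sn u·cn v·dn v + sn v·cn u·dn u)/D = 0.6323970256564035/0.9802885842699476 = 0.645113118528632
cn(u+v) = (cn u·cn v − sn u·sn v·dn u·dn v)/D = -0.7490258409366878/0.9802885842699476 = -0.764087079004915
dn(u+v) = (dn u·dn v − m·sn u·sn v·cn u·cn v)/D = 0.9747755543232379/0.9802885842699476 = 0.9943761153244323

sn(u+v)=0.645113 cn(u+v)=-0.764087 dn(u+v)=0.994376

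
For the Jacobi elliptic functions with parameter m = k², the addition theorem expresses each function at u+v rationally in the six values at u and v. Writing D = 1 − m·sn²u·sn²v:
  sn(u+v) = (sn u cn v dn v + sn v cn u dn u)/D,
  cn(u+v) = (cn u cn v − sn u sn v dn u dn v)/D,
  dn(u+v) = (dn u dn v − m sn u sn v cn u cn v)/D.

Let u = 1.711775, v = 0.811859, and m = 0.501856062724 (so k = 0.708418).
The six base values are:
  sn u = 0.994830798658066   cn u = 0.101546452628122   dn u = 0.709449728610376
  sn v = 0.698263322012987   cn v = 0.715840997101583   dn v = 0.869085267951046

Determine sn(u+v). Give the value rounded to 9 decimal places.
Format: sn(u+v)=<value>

sn(u+v)=0.883065101

m = k² = 0.501856062724
D = 1 − m·sn²u·sn²v = 0.7578323766669646
sn(u+v) = (sn u·cn v·dn v + sn v·cn u·dn u)/D = 0.6692153240981075/0.7578323766669646 = 0.8830651008094887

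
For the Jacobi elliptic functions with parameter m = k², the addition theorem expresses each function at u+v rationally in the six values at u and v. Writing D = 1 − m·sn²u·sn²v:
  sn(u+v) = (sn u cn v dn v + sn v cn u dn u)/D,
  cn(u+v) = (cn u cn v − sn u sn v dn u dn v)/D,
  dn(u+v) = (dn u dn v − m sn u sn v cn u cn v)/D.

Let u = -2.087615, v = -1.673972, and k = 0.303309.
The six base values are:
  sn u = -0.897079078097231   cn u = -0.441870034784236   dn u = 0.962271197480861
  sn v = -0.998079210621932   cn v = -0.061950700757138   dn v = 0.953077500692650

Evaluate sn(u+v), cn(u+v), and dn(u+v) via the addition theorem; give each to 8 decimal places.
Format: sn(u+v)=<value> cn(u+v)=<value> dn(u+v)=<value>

m = k² = 0.091996349481
D = 1 − m·sn²u·sn²v = 0.9262499923463799
sn(u+v) = (sn u·cn v·dn v + sn v·cn u·dn u)/D = 0.477349064904844/0.9262499923463799 = 0.5153566195402837
cn(u+v) = (cn u·cn v − sn u·sn v·dn u·dn v)/D = -0.7937738459763838/0.9262499923463799 = -0.8569758192014587
dn(u+v) = (dn u·dn v − m·sn u·sn v·cn u·cn v)/D = 0.914864232658745/0.9262499923463799 = 0.9877076817471356

sn(u+v)=0.51535662 cn(u+v)=-0.85697582 dn(u+v)=0.98770768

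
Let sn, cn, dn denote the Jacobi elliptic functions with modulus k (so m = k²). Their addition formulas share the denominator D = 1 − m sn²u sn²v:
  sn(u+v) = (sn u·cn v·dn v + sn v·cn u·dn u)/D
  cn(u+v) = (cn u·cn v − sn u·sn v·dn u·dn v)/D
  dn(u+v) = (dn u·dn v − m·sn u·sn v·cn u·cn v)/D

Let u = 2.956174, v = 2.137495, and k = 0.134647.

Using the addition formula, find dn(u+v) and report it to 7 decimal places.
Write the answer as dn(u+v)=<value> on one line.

sn u = 0.198454624508912, cn u = -0.9801100764766306, dn u = 0.9996429217809443
sn v = 0.8499511639733789, cn v = -0.5268614797651261, dn v = 0.9934297730899471
m = k² = 0.018129814609
D = 1 − m·sn²u·sn²v = 0.9994841733735902
dn(u+v) = (dn u·dn v − m·sn u·sn v·cn u·cn v)/D = 0.9914959037676173/0.9994841733735902 = 0.9920076077052728

dn(u+v)=0.9920076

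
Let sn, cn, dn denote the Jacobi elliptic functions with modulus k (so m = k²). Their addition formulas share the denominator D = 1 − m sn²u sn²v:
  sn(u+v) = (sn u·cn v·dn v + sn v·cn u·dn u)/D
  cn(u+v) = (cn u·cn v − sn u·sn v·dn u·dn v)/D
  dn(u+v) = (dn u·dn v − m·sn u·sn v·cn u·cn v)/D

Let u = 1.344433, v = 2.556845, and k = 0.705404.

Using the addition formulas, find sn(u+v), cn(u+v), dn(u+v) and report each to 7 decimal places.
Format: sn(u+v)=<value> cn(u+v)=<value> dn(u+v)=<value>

sn u = 0.933289172752931, cn u = 0.3591257718712898, dn u = 0.7527155208914782
sn v = 0.8681482214516268, cn v = -0.4963050126589264, dn v = 0.7905517596697078
m = k² = 0.497594803216
D = 1 − m·sn²u·sn²v = 0.6733399299960914
sn(u+v) = (sn u·cn v·dn v + sn v·cn u·dn u)/D = -0.1315030577427088/0.6733399299960914 = -0.1952996575496008
cn(u+v) = (cn u·cn v − sn u·sn v·dn u·dn v)/D = -0.6603738389211516/0.6733399299960914 = -0.9807436177518611
dn(u+v) = (dn u·dn v − m·sn u·sn v·cn u·cn v)/D = 0.6669195809298428/0.6733399299960914 = 0.9904649215348244

sn(u+v)=-0.1952997 cn(u+v)=-0.9807436 dn(u+v)=0.9904649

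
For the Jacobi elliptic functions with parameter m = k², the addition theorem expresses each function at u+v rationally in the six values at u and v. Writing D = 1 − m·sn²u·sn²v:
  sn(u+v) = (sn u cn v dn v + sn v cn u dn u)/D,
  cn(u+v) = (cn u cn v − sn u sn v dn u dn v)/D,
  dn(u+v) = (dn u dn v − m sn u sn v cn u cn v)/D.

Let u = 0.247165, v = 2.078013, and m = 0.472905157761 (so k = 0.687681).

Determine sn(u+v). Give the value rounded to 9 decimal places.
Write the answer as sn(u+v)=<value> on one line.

sn u = 0.2435175785944151, cn u = 0.9698964836081801, dn u = 0.9858784613626242
sn v = 0.9839113965467609, cn v = -0.178657112216118, dn v = 0.7363349788523513
m = k² = 0.472905157761
D = 1 − m·sn²u·sn²v = 0.9728514483008955
sn(u+v) = (sn u·cn v·dn v + sn v·cn u·dn u)/D = 0.908781031366572/0.9728514483008955 = 0.9341416235271852

sn(u+v)=0.934141624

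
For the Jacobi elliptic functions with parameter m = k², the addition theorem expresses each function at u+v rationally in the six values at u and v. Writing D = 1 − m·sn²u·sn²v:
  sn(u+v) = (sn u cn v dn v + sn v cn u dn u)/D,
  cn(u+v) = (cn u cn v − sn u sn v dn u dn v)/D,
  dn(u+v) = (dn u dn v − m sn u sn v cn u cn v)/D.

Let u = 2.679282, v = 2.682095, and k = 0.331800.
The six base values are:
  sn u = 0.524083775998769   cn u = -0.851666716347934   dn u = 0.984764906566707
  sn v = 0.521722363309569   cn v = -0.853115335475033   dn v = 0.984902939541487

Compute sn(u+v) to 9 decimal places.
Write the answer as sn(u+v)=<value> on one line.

m = k² = 0.11009124
D = 1 − m·sn²u·sn²v = 0.9917693695958258
sn(u+v) = (sn u·cn v·dn v + sn v·cn u·dn u)/D = -0.8779180601924795/0.9917693695958258 = -0.8852038458802737

sn(u+v)=-0.885203846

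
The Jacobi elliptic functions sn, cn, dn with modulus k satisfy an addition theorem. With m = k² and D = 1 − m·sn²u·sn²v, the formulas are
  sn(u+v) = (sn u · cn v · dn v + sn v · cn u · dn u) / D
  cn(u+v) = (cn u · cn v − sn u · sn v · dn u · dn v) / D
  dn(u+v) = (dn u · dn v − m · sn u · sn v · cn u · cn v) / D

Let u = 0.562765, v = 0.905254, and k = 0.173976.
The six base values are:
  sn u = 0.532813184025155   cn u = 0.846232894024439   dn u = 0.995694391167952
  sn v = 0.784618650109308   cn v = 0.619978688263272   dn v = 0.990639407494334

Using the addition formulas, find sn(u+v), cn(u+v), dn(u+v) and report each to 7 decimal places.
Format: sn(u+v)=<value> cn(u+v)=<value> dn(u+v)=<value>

sn(u+v)=0.9936081 cn(u+v)=0.1128847 dn(u+v)=0.9849457

m = k² = 0.030267648576
D = 1 − m·sn²u·sn²v = 0.9947101194924035
sn(u+v) = (sn u·cn v·dn v + sn v·cn u·dn u)/D = 0.9883520234255868/0.9947101194924035 = 0.9936080915010082
cn(u+v) = (cn u·cn v − sn u·sn v·dn u·dn v)/D = 0.1122875754976477/0.9947101194924035 = 0.1128847221891616
dn(u+v) = (dn u·dn v − m·sn u·sn v·cn u·cn v)/D = 0.9797354644972685/0.9947101194924035 = 0.9849457096075624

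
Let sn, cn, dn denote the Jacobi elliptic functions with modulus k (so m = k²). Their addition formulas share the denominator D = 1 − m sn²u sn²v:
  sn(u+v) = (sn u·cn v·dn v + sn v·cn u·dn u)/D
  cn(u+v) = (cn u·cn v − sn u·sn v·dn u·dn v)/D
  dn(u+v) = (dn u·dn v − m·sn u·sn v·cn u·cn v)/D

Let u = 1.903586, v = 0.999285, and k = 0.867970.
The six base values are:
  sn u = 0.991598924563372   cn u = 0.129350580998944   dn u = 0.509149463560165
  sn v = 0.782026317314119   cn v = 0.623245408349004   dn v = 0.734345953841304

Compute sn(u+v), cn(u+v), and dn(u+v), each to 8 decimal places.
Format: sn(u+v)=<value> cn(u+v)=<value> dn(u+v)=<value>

sn(u+v)=0.92387782 cn(u+v)=-0.38268756 dn(u+v)=0.59746064

m = k² = 0.7533719209
D = 1 − m·sn²u·sn²v = 0.546972818186789
sn(u+v) = (sn u·cn v·dn v + sn v·cn u·dn u)/D = 0.5053360569662707/0.546972818186789 = 0.923877823840417
cn(u+v) = (cn u·cn v − sn u·sn v·dn u·dn v)/D = -0.2093196917754757/0.546972818186789 = -0.3826875574354298
dn(u+v) = (dn u·dn v − m·sn u·sn v·cn u·cn v)/D = 0.3267947321869241/0.546972818186789 = 0.5974606439680975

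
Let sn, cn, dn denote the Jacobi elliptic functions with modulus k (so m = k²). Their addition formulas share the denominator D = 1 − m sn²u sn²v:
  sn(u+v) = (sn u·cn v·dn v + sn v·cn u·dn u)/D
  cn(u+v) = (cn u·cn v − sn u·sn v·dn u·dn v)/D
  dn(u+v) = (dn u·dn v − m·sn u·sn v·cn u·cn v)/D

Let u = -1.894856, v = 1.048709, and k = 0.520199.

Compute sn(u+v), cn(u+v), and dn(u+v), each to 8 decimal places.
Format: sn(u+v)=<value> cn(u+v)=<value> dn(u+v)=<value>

sn u = -0.9857198806986555, cn u = -0.1683933395221689, dn u = 0.8585257236721252
sn v = 0.8453050658537252, cn v = 0.5342839560028256, dn v = 0.8981315590887865
m = k² = 0.270606999601
D = 1 − m·sn²u·sn²v = 0.8121232664127635
sn(u+v) = (sn u·cn v·dn v + sn v·cn u·dn u)/D = -0.5952106280905191/0.8121232664127635 = -0.7329067553003733
cn(u+v) = (cn u·cn v − sn u·sn v·dn u·dn v)/D = 0.5525110931529124/0.8121232664127635 = 0.680329102740048
dn(u+v) = (dn u·dn v − m·sn u·sn v·cn u·cn v)/D = 0.7507827367897846/0.8121232664127635 = 0.9244689418960663

sn(u+v)=-0.73290676 cn(u+v)=0.68032910 dn(u+v)=0.92446894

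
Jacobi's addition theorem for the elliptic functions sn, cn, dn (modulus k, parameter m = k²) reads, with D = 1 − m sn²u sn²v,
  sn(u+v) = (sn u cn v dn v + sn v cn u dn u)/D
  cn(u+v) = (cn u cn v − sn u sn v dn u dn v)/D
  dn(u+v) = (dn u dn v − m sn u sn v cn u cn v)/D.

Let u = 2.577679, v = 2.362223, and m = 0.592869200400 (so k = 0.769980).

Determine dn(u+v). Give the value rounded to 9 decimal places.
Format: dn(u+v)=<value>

dn(u+v)=0.774648305

sn u = 0.9124827680917348, cn u = -0.4091151401936201, dn u = 0.7115914553779421
sn v = 0.9630182427126255, cn v = -0.2694361969051056, dn v = 0.6709475773577202
m = k² = 0.5928692004
D = 1 − m·sn²u·sn²v = 0.5421984475877987
dn(u+v) = (dn u·dn v − m·sn u·sn v·cn u·cn v)/D = 0.4200131085047679/0.5421984475877987 = 0.7746483051978027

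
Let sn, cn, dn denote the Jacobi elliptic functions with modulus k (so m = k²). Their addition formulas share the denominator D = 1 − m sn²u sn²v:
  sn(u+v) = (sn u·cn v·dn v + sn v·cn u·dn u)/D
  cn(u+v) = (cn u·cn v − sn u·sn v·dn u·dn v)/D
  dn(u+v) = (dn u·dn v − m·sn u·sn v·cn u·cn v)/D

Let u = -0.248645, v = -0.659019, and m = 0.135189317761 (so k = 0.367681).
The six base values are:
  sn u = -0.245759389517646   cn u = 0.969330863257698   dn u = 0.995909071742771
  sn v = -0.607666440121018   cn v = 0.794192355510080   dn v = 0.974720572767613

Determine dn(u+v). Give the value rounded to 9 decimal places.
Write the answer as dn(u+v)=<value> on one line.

dn(u+v)=0.958079402

m = k² = 0.135189317761
D = 1 − m·sn²u·sn²v = 0.9969849597135218
dn(u+v) = (dn u·dn v − m·sn u·sn v·cn u·cn v)/D = 0.9551907535459441/0.9969849597135218 = 0.9580794015392298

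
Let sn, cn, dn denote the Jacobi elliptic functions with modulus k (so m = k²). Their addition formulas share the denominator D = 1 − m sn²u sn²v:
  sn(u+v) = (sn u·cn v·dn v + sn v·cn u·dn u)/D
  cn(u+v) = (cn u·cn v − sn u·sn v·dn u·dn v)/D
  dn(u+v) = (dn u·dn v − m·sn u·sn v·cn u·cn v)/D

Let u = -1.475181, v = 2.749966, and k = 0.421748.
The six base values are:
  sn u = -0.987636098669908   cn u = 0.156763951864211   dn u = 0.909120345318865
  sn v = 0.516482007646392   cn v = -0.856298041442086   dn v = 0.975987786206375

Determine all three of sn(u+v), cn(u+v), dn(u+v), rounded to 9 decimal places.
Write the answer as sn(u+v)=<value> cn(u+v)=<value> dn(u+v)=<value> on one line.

m = k² = 0.177871375504
D = 1 − m·sn²u·sn²v = 0.9537181865129214
sn(u+v) = (sn u·cn v·dn v + sn v·cn u·dn u)/D = 0.8990110872663189/0.9537181865129214 = 0.9426380874138219
cn(u+v) = (cn u·cn v − sn u·sn v·dn u·dn v)/D = 0.3183668391301562/0.9537181865129214 = 0.3338164707692117
dn(u+v) = (dn u·dn v − m·sn u·sn v·cn u·cn v)/D = 0.8751108557554165/0.9537181865129214 = 0.9175780310482315

sn(u+v)=0.942638087 cn(u+v)=0.333816471 dn(u+v)=0.917578031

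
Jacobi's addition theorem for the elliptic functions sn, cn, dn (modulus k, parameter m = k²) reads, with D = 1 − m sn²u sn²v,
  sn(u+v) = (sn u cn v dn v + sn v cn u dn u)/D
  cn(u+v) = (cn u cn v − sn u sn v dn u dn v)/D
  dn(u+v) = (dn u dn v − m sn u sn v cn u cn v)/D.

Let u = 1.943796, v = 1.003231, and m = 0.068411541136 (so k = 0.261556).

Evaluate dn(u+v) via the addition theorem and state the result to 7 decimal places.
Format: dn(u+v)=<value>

dn(u+v)=0.9978993

sn u = 0.9449091194600162, cn u = -0.3273327908433507, dn u = 0.9689780872481251
sn v = 0.8381234185822722, cn v = 0.5454806460581028, dn v = 0.9756763058352681
m = k² = 0.068411541136
D = 1 − m·sn²u·sn²v = 0.9570932710823755
dn(u+v) = (dn u·dn v − m·sn u·sn v·cn u·cn v)/D = 0.9550827415658233/0.9570932710823755 = 0.9978993379461559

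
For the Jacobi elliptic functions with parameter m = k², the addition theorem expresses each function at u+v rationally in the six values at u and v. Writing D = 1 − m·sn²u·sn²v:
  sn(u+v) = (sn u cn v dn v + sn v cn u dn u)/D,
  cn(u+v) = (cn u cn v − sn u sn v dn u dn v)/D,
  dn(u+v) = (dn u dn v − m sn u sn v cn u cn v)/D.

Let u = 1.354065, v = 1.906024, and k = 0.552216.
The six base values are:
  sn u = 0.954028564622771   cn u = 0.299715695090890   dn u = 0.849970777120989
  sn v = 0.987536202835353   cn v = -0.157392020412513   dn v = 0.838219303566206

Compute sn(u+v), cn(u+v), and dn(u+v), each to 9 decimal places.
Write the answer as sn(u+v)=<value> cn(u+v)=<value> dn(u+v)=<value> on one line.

sn(u+v)=0.172365167 cn(u+v)=-0.985033121 dn(u+v)=0.995459810

m = k² = 0.304942510656
D = 1 − m·sn²u·sn²v = 0.7293258514412437
sn(u+v) = (sn u·cn v·dn v + sn v·cn u·dn u)/D = 0.1257103722784298/0.7293258514412437 = 0.1723651671334693
cn(u+v) = (cn u·cn v − sn u·sn v·dn u·dn v)/D = -0.7184101195571466/0.7293258514412437 = -0.9850331208436857
dn(u+v) = (dn u·dn v − m·sn u·sn v·cn u·cn v)/D = 0.7260145737464288/0.7293258514412437 = 0.9954598103326909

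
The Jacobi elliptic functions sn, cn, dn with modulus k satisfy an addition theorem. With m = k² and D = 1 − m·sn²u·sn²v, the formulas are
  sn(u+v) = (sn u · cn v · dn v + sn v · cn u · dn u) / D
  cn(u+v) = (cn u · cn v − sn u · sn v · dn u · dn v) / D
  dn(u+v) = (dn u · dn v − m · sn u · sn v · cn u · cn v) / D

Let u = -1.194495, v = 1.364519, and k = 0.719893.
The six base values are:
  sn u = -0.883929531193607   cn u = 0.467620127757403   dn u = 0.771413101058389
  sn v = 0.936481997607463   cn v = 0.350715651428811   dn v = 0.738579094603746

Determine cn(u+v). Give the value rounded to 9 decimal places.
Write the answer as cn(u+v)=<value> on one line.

cn(u+v)=0.985651986

m = k² = 0.518245931449
D = 1 − m·sn²u·sn²v = 0.644884151757794
cn(u+v) = (cn u·cn v − sn u·sn v·dn u·dn v)/D = 0.6356313451783202/0.644884151757794 = 0.985651986400576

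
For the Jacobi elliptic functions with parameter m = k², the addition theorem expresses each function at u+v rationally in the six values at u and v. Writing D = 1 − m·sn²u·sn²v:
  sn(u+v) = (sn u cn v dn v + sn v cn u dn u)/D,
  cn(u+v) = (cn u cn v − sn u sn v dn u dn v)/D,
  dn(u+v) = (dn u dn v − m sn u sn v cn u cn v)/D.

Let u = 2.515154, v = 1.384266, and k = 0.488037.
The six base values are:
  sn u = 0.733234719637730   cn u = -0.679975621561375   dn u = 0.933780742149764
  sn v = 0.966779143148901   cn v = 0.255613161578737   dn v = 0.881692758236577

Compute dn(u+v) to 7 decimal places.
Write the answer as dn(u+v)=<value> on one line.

m = k² = 0.238180113369
D = 1 − m·sn²u·sn²v = 0.8803132469811601
dn(u+v) = (dn u·dn v − m·sn u·sn v·cn u·cn v)/D = 0.8526539500998631/0.8803132469811601 = 0.9685801650990163

dn(u+v)=0.9685802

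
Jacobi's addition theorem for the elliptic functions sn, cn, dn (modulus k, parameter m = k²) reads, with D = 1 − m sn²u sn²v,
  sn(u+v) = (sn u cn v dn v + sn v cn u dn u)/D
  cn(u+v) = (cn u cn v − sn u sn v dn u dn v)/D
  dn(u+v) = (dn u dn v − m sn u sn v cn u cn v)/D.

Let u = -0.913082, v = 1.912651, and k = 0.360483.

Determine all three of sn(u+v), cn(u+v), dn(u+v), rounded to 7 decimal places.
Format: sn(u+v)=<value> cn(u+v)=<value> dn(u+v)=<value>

sn u = -0.7828067104592335, cn u = 0.6222649388001816, dn u = 0.959358975582236
sn v = 0.9643256529564951, cn v = -0.2647187848454079, dn v = 0.9376343886843107
m = k² = 0.129947993289
D = 1 − m·sn²u·sn²v = 0.9259498236461834
sn(u+v) = (sn u·cn v·dn v + sn v·cn u·dn u)/D = 0.7699787567989914/0.9259498236461834 = 0.8315555952772767
cn(u+v) = (cn u·cn v − sn u·sn v·dn u·dn v)/D = 0.514310985677613/0.9259498236461834 = 0.5554415288426442
dn(u+v) = (dn u·dn v − m·sn u·sn v·cn u·cn v)/D = 0.8833692103634668/0.9259498236461834 = 0.9540141245288608

sn(u+v)=0.8315556 cn(u+v)=0.5554415 dn(u+v)=0.9540141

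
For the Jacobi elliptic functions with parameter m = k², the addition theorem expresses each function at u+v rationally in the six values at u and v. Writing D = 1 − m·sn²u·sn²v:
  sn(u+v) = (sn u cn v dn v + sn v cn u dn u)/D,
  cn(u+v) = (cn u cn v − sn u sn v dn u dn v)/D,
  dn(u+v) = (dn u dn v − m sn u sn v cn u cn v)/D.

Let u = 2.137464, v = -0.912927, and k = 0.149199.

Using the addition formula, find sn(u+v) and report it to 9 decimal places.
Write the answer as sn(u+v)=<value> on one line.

sn(u+v)=0.938926938

sn u = 0.8513879595040941, cn u = -0.5245365024585563, dn u = 0.9918993579696885
sn v = -0.7898349392057456, cn v = 0.6133194671701332, dn v = 0.9930322883016454
m = k² = 0.022260341601
D = 1 − m·sn²u·sn²v = 0.9899339399880272
sn(u+v) = (sn u·cn v·dn v + sn v·cn u·dn u)/D = 0.9294756428448152/0.9899339399880272 = 0.9389269377470347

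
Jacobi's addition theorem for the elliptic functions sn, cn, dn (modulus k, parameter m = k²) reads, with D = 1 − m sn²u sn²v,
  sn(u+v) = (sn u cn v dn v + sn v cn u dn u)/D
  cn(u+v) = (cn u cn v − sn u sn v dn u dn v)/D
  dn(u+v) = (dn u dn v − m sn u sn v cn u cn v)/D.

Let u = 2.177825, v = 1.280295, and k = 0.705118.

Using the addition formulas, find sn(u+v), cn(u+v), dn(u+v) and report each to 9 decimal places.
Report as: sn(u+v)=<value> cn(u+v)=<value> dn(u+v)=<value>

sn(u+v)=0.241662154 cn(u+v)=-0.970360450 dn(u+v)=0.985374916

sn u = 0.9729153154198558, cn u = -0.2311618243168246, dn u = 0.7275825867247097
sn v = 0.9147684577721546, cn v = 0.4039785497587141, dn v = 0.7641659372388754
m = k² = 0.497191393924
D = 1 − m·sn²u·sn²v = 0.6061815621210296
sn(u+v) = (sn u·cn v·dn v + sn v·cn u·dn u)/D = 0.1464911418147403/0.6061815621210296 = 0.241662153665921
cn(u+v) = (cn u·cn v − sn u·sn v·dn u·dn v)/D = -0.588214613576801/0.6061815621210296 = -0.9703604502892463
dn(u+v) = (dn u·dn v − m·sn u·sn v·cn u·cn v)/D = 0.5973161061421178/0.6061815621210296 = 0.9853749164723988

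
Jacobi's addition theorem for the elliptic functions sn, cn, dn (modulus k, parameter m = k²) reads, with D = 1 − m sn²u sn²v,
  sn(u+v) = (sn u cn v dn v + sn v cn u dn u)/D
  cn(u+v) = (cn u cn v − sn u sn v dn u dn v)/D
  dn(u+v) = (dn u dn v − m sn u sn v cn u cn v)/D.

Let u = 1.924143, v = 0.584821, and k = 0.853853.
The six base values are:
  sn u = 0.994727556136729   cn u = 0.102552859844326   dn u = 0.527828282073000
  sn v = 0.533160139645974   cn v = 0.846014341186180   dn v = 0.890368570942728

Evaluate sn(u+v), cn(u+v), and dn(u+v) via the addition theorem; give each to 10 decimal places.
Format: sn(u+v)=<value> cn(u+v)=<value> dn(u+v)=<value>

sn(u+v)=0.9788880550 cn(u+v)=-0.2043971031 dn(u+v)=0.5489936774

m = k² = 0.729064945609
D = 1 − m·sn²u·sn²v = 0.7949357937076424
sn(u+v) = (sn u·cn v·dn v + sn v·cn u·dn u)/D = 0.7781531529651711/0.7949357937076424 = 0.9788880550161218
cn(u+v) = (cn u·cn v − sn u·sn v·dn u·dn v)/D = -0.1624825733669997/0.7949357937076424 = -0.2043971030781848
dn(u+v) = (dn u·dn v − m·sn u·sn v·cn u·cn v)/D = 0.4364147246803017/0.7949357937076424 = 0.5489936773947862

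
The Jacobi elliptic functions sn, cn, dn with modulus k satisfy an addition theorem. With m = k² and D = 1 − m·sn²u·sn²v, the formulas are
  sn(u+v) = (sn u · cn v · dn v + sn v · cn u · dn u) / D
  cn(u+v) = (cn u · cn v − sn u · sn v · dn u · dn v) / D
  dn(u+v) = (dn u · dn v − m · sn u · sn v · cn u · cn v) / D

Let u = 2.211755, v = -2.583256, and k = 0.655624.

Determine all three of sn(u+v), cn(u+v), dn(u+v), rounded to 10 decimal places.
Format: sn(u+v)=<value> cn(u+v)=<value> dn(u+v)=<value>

sn u = 0.9506215858335206, cn u = -0.3103523812497053, dn u = 0.7820223976362921
sn v = -0.8156752578302818, cn v = -0.5785100463807896, dn v = 0.8449936895863368
m = k² = 0.429842829376
D = 1 − m·sn²u·sn²v = 0.7415600744276868
sn(u+v) = (sn u·cn v·dn v + sn v·cn u·dn u)/D = -0.266732890881294/0.7415600744276868 = -0.3596915476971305
cn(u+v) = (cn u·cn v − sn u·sn v·dn u·dn v)/D = 0.6919283986853727/0.7415600744276868 = 0.9330712676506778
dn(u+v) = (dn u·dn v − m·sn u·sn v·cn u·cn v)/D = 0.7206452379855842/0.7415600744276868 = 0.9717961670762223

sn(u+v)=-0.3596915477 cn(u+v)=0.9330712677 dn(u+v)=0.9717961671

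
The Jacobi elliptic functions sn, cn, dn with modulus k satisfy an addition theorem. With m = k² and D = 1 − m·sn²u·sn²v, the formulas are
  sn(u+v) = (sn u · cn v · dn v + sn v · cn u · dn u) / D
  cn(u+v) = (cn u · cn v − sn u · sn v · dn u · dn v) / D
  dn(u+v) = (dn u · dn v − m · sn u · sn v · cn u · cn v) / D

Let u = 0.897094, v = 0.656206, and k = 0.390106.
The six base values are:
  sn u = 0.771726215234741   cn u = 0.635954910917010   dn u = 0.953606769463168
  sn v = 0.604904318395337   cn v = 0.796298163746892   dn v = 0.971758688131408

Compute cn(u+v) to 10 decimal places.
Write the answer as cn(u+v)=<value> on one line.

m = k² = 0.152182691236
D = 1 − m·sn²u·sn²v = 0.9668361351602608
cn(u+v) = (cn u·cn v − sn u·sn v·dn u·dn v)/D = 0.07381851258349965/0.9668361351602608 = 0.07635059334151143

cn(u+v)=0.0763505933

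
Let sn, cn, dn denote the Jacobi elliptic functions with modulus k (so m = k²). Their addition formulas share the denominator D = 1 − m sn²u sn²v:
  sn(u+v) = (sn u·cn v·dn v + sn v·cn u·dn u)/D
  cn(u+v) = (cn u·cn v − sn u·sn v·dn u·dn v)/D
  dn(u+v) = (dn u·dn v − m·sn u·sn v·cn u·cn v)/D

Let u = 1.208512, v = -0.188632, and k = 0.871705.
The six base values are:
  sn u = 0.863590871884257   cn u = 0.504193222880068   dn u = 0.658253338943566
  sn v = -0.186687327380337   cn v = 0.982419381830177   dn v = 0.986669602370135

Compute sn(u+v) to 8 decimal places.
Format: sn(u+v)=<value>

sn(u+v)=0.79075782

m = k² = 0.759869607025
D = 1 − m·sn²u·sn²v = 0.9802491933594013
sn(u+v) = (sn u·cn v·dn v + sn v·cn u·dn u)/D = 0.7751397158388519/0.9802491933594013 = 0.7907578206541329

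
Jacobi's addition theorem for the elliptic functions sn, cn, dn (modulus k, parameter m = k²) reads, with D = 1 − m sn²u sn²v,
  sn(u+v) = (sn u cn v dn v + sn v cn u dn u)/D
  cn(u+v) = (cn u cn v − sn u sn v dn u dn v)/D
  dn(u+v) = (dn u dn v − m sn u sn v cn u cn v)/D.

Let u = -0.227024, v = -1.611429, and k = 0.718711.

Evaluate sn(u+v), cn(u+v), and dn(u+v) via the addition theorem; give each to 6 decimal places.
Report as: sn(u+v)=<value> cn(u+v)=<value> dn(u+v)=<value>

sn u = -0.2241085951963252, cn u = 0.9745641782659209, dn u = 0.9869430969163104
sn v = -0.9839060784144213, cn v = 0.1786863980809806, dn v = 0.7070694388778448
m = k² = 0.516545501521
D = 1 − m·sn²u·sn²v = 0.9748850164852062
sn(u+v) = (sn u·cn v·dn v + sn v·cn u·dn u)/D = -0.9746743277018149/0.9748850164852062 = -0.9997838834530959
cn(u+v) = (cn u·cn v − sn u·sn v·dn u·dn v)/D = 0.02026697526460012/0.9748850164852062 = 0.02078909299239154
dn(u+v) = (dn u·dn v − m·sn u·sn v·cn u·cn v)/D = 0.6780027367872832/0.9748850164852062 = 0.6954694403158589

sn(u+v)=-0.999784 cn(u+v)=0.020789 dn(u+v)=0.695469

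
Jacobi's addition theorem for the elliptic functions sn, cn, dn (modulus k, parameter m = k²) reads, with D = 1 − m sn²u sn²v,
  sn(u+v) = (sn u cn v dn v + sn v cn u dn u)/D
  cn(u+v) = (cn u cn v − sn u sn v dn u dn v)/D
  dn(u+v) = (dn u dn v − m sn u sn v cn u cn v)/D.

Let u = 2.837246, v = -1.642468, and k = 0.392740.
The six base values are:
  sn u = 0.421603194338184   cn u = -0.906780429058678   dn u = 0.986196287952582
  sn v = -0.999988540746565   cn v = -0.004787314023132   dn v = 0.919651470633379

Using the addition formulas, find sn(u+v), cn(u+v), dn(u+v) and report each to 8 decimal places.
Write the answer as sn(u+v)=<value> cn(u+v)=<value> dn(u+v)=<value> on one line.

m = k² = 0.1542447076
D = 1 − m·sn²u·sn²v = 0.9725837467218411
sn(u+v) = (sn u·cn v·dn v + sn v·cn u·dn u)/D = 0.8923970698531765/0.9725837467218411 = 0.9175529334734009
cn(u+v) = (cn u·cn v − sn u·sn v·dn u·dn v)/D = 0.3867125729853624/0.9725837467218411 = 0.3976136495071022
dn(u+v) = (dn u·dn v − m·sn u·sn v·cn u·cn v)/D = 0.9072391615849663/0.9725837467218411 = 0.9328134103030992

sn(u+v)=0.91755293 cn(u+v)=0.39761365 dn(u+v)=0.93281341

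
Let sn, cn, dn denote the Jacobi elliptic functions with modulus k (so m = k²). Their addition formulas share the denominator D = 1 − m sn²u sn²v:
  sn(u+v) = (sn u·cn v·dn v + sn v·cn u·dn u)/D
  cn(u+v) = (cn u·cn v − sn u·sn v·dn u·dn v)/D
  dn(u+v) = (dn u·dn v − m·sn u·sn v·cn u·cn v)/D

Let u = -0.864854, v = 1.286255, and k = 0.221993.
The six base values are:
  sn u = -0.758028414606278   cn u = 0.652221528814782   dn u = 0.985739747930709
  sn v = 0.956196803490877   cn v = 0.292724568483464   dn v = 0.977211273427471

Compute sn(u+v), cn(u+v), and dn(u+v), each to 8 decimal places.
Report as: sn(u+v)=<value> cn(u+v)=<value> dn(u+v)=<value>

m = k² = 0.049280892049
D = 1 − m·sn²u·sn²v = 0.9741092812840758
sn(u+v) = (sn u·cn v·dn v + sn v·cn u·dn u)/D = 0.397921834946413/0.9741092812840758 = 0.4084981455282619
cn(u+v) = (cn u·cn v − sn u·sn v·dn u·dn v)/D = 0.8891271591604085/0.9741092812840758 = 0.9127591495569743
dn(u+v) = (dn u·dn v − m·sn u·sn v·cn u·cn v)/D = 0.9700957001168666/0.9741092812840758 = 0.9958797424022914

sn(u+v)=0.40849815 cn(u+v)=0.91275915 dn(u+v)=0.99587974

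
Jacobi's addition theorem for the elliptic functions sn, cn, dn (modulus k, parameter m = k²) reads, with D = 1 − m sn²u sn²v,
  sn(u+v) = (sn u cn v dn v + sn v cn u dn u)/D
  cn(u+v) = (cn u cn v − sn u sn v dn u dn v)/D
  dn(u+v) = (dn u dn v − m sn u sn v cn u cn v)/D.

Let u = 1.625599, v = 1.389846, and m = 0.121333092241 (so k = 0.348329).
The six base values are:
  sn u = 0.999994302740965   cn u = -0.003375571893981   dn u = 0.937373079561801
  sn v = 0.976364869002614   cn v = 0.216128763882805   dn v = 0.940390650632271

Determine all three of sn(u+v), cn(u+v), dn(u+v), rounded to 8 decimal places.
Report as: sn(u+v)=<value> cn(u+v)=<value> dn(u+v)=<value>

m = k² = 0.121333092241
D = 1 − m·sn²u·sn²v = 0.8843358937445974
sn(u+v) = (sn u·cn v·dn v + sn v·cn u·dn u)/D = 0.2001549263021559/0.8843358937445974 = 0.2263335998436382
cn(u+v) = (cn u·cn v − sn u·sn v·dn u·dn v)/D = -0.8613872407007399/0.8843358937445974 = -0.9740498455324655
dn(u+v) = (dn u·dn v − m·sn u·sn v·cn u·cn v)/D = 0.881583307060788/0.8843358937445974 = 0.9968873968553352

sn(u+v)=0.22633360 cn(u+v)=-0.97404985 dn(u+v)=0.99688740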